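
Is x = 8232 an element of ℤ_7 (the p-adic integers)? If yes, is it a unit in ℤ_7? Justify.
x ∈ ℤ_7 but not a unit; v_7(x) = 3 > 0

ℤ_7 = {x ∈ ℚ_7 : v_7(x) ≥ 0} and ℤ_7^× = {x ∈ ℤ_7 : v_7(x) = 0}. Here v_7(8232) = v_7(num) − v_7(den) = 3; compare against these criteria.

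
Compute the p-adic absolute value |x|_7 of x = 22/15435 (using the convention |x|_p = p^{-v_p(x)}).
|22/15435|_7 = 343

Step 1 — compute v_7(x) by factoring powers of 7 out of the numerator and denominator: v_7(22/15435) = -3. Step 2 — apply |x|_p = p^{-v_p(x)} = 7^{3} = 343.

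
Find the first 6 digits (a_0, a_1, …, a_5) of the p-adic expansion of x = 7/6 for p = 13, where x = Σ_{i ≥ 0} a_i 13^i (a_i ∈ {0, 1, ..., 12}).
(a_0, …, a_5) = (12, 10, 10, 10, 10, 10)

v_13(7/6) = 0 (numerator and denominator both coprime to 13), so x ∈ ℤ_13^×. Compute digits iteratively via a_i = x_i mod 13, x_{i+1} = (x_i − a_i)/13, with x_0 = x:
  x_0 = 7/6;  a_0 = 12;  x_1 = (x_0 − 12)/13 = -5/6
  x_1 = -5/6;  a_1 = 10;  x_2 = (x_1 − 10)/13 = -5/6
  x_2 = -5/6;  a_2 = 10;  x_3 = (x_2 − 10)/13 = -5/6
  x_3 = -5/6;  a_3 = 10;  x_4 = (x_3 − 10)/13 = -5/6
  x_4 = -5/6;  a_4 = 10;  x_5 = (x_4 − 10)/13 = -5/6
  x_5 = -5/6;  a_5 = 10;  x_6 = (x_5 − 10)/13 = -5/6
Digits: (12, 10, 10, 10, 10, 10).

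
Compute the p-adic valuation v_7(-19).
v_7(-19) = 0

v_7(n) is the largest exponent k such that 7^k divides n. Factor out: -19 = -7^0 · 19. (Sign doesn't affect v_p.) So v_7(-19) = 0.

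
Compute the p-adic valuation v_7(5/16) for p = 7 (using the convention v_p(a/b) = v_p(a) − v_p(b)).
v_7(5/16) = 0

Factor powers of 7 from the numerator and denominator of the reduced fraction: 5 = 7^0 · 5 and 16 = 7^0 · 16. Apply v_p(a/b) = v_p(a) − v_p(b): v_7(5/16) = 0 − 0 = 0.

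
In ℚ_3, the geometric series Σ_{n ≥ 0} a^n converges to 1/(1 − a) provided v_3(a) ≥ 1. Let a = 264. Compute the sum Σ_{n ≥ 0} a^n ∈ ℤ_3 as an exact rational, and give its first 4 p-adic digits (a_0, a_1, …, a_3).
Σ a^n = 1/(1 − a) = -1/263;  first 4 digits = (1, 1, 0, 0)

v_3(a) = 1 ≥ 1, so the series converges in ℤ_3 to 1/(1 − a) = 1/(1 − 264) = -1/263. Expand this rational in ℤ_3: compute digits iteratively via d_i = x_i mod 3, x_{i+1} = (x_i − d_i)/3. The first 4 digits are (1, 1, 0, 0).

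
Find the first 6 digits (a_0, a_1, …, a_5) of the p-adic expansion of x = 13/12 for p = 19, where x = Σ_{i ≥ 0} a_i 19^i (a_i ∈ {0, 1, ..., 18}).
(a_0, …, a_5) = (9, 17, 7, 17, 7, 17)

v_19(13/12) = 0 (numerator and denominator both coprime to 19), so x ∈ ℤ_19^×. Compute digits iteratively via a_i = x_i mod 19, x_{i+1} = (x_i − a_i)/19, with x_0 = x:
  x_0 = 13/12;  a_0 = 9;  x_1 = (x_0 − 9)/19 = -5/12
  x_1 = -5/12;  a_1 = 17;  x_2 = (x_1 − 17)/19 = -11/12
  x_2 = -11/12;  a_2 = 7;  x_3 = (x_2 − 7)/19 = -5/12
  x_3 = -5/12;  a_3 = 17;  x_4 = (x_3 − 17)/19 = -11/12
  x_4 = -11/12;  a_4 = 7;  x_5 = (x_4 − 7)/19 = -5/12
  x_5 = -5/12;  a_5 = 17;  x_6 = (x_5 − 17)/19 = -11/12
Digits: (9, 17, 7, 17, 7, 17).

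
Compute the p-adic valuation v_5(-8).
v_5(-8) = 0

v_5(n) is the largest exponent k such that 5^k divides n. Factor out: -8 = -5^0 · 8. (Sign doesn't affect v_p.) So v_5(-8) = 0.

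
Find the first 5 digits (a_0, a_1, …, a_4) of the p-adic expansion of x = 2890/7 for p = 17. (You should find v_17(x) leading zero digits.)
(a_0, …, a_4) = (0, 0, 16, 4, 7)

v_17(2890/7) = 2, so a_0 = ... = a_1 = 0. Factor out: x = 17^2 · u with u = 10/7 a unit in ℤ_17. Expand u iteratively via a_{v+i} = u_i mod 17, u_{i+1} = (u_i − a_{v+i})/17:
  u_0 = 10/7;  a_2 = 16;  u_1 = (u_0 − 16)/17 = -6/7
  u_1 = -6/7;  a_3 = 4;  u_2 = (u_1 − 4)/17 = -2/7
  u_2 = -2/7;  a_4 = 7;  u_3 = (u_2 − 7)/17 = -3/7
Digits: (0, 0, 16, 4, 7).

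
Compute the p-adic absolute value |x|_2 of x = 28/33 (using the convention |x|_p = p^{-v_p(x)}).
|28/33|_2 = 1/4

Step 1 — compute v_2(x) by factoring powers of 2 out of the numerator and denominator: v_2(28/33) = 2. Step 2 — apply |x|_p = p^{-v_p(x)} = 2^{-2} = 1/4.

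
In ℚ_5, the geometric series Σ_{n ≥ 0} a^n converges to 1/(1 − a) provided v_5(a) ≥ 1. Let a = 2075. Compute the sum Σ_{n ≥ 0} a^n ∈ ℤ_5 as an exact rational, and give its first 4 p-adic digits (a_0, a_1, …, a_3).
Σ a^n = 1/(1 − a) = -1/2074;  first 4 digits = (1, 0, 3, 1)

v_5(a) = 2 ≥ 1, so the series converges in ℤ_5 to 1/(1 − a) = 1/(1 − 2075) = -1/2074. Expand this rational in ℤ_5: compute digits iteratively via d_i = x_i mod 5, x_{i+1} = (x_i − d_i)/5. The first 4 digits are (1, 0, 3, 1).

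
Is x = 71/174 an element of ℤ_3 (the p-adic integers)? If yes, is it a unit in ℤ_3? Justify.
x ∉ ℤ_3 (v_3(x) = -1 < 0)

ℤ_3 = {x ∈ ℚ_3 : v_3(x) ≥ 0} and ℤ_3^× = {x ∈ ℤ_3 : v_3(x) = 0}. Here v_3(71/174) = v_3(num) − v_3(den) = -1; compare against these criteria.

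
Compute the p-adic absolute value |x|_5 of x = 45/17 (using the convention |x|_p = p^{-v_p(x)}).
|45/17|_5 = 1/5

Step 1 — compute v_5(x) by factoring powers of 5 out of the numerator and denominator: v_5(45/17) = 1. Step 2 — apply |x|_p = p^{-v_p(x)} = 5^{-1} = 1/5.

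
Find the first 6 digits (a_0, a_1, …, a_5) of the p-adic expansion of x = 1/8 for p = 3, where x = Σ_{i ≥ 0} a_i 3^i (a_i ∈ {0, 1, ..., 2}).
(a_0, …, a_5) = (2, 2, 1, 2, 1, 2)

v_3(1/8) = 0 (numerator and denominator both coprime to 3), so x ∈ ℤ_3^×. Compute digits iteratively via a_i = x_i mod 3, x_{i+1} = (x_i − a_i)/3, with x_0 = x:
  x_0 = 1/8;  a_0 = 2;  x_1 = (x_0 − 2)/3 = -5/8
  x_1 = -5/8;  a_1 = 2;  x_2 = (x_1 − 2)/3 = -7/8
  x_2 = -7/8;  a_2 = 1;  x_3 = (x_2 − 1)/3 = -5/8
  x_3 = -5/8;  a_3 = 2;  x_4 = (x_3 − 2)/3 = -7/8
  x_4 = -7/8;  a_4 = 1;  x_5 = (x_4 − 1)/3 = -5/8
  x_5 = -5/8;  a_5 = 2;  x_6 = (x_5 − 2)/3 = -7/8
Digits: (2, 2, 1, 2, 1, 2).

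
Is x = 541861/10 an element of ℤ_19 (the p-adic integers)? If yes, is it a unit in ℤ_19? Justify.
x ∈ ℤ_19 but not a unit; v_19(x) = 3 > 0

ℤ_19 = {x ∈ ℚ_19 : v_19(x) ≥ 0} and ℤ_19^× = {x ∈ ℤ_19 : v_19(x) = 0}. Here v_19(541861/10) = v_19(num) − v_19(den) = 3; compare against these criteria.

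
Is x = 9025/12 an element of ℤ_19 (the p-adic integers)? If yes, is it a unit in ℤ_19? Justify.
x ∈ ℤ_19 but not a unit; v_19(x) = 2 > 0

ℤ_19 = {x ∈ ℚ_19 : v_19(x) ≥ 0} and ℤ_19^× = {x ∈ ℤ_19 : v_19(x) = 0}. Here v_19(9025/12) = v_19(num) − v_19(den) = 2; compare against these criteria.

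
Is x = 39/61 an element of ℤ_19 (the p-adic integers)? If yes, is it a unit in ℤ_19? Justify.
x ∈ ℤ_19^× (unit); v_19(x) = 0

ℤ_19 = {x ∈ ℚ_19 : v_19(x) ≥ 0} and ℤ_19^× = {x ∈ ℤ_19 : v_19(x) = 0}. Here v_19(39/61) = v_19(num) − v_19(den) = 0; compare against these criteria.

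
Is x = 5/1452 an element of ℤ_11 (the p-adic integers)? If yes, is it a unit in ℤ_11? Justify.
x ∉ ℤ_11 (v_11(x) = -2 < 0)

ℤ_11 = {x ∈ ℚ_11 : v_11(x) ≥ 0} and ℤ_11^× = {x ∈ ℤ_11 : v_11(x) = 0}. Here v_11(5/1452) = v_11(num) − v_11(den) = -2; compare against these criteria.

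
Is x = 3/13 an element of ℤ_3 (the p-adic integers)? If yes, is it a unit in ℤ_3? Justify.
x ∈ ℤ_3 but not a unit; v_3(x) = 1 > 0

ℤ_3 = {x ∈ ℚ_3 : v_3(x) ≥ 0} and ℤ_3^× = {x ∈ ℤ_3 : v_3(x) = 0}. Here v_3(3/13) = v_3(num) − v_3(den) = 1; compare against these criteria.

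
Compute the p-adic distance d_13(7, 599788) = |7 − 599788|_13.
d_13(7, 599788) = 1/28561

Step 1 — x − y = 7 − 599788 = -599781. Step 2 — v_13(-599781) = 4 (factor: -599781 = −(13^4 · 21); the sign does not affect v_p). Step 3 — |x − y|_13 = 13^{-4} = 1/28561.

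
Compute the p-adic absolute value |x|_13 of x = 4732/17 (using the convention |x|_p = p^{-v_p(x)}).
|4732/17|_13 = 1/169

Step 1 — compute v_13(x) by factoring powers of 13 out of the numerator and denominator: v_13(4732/17) = 2. Step 2 — apply |x|_p = p^{-v_p(x)} = 13^{-2} = 1/169.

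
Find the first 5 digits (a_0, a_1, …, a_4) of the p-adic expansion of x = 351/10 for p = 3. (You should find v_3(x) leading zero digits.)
(a_0, …, a_4) = (0, 0, 0, 1, 1)

v_3(351/10) = 3, so a_0 = ... = a_2 = 0. Factor out: x = 3^3 · u with u = 13/10 a unit in ℤ_3. Expand u iteratively via a_{v+i} = u_i mod 3, u_{i+1} = (u_i − a_{v+i})/3:
  u_0 = 13/10;  a_3 = 1;  u_1 = (u_0 − 1)/3 = 1/10
  u_1 = 1/10;  a_4 = 1;  u_2 = (u_1 − 1)/3 = -3/10
Digits: (0, 0, 0, 1, 1).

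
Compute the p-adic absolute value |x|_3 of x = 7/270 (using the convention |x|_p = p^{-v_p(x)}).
|7/270|_3 = 27

Step 1 — compute v_3(x) by factoring powers of 3 out of the numerator and denominator: v_3(7/270) = -3. Step 2 — apply |x|_p = p^{-v_p(x)} = 3^{3} = 27.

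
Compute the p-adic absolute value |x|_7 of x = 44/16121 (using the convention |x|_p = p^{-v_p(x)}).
|44/16121|_7 = 343

Step 1 — compute v_7(x) by factoring powers of 7 out of the numerator and denominator: v_7(44/16121) = -3. Step 2 — apply |x|_p = p^{-v_p(x)} = 7^{3} = 343.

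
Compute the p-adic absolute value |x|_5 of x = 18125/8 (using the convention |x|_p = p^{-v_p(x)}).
|18125/8|_5 = 1/625

Step 1 — compute v_5(x) by factoring powers of 5 out of the numerator and denominator: v_5(18125/8) = 4. Step 2 — apply |x|_p = p^{-v_p(x)} = 5^{-4} = 1/625.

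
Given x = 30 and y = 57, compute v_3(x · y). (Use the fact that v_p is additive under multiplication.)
v_3(1710) = 2

v_p(x) = 1 (factor: 30 = 3^1 · 10); v_p(y) = 1 (factor: 57 = 3^1 · 19). Additivity: v_p(xy) = v_p(x) + v_p(y) = 1 + 1 = 2. (Direct check: xy = 1710 = 3^2 · (190).)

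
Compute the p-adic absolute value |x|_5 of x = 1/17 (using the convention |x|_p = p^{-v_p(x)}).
|1/17|_5 = 1

Step 1 — compute v_5(x) by factoring powers of 5 out of the numerator and denominator: v_5(1/17) = 0. Step 2 — apply |x|_p = p^{-v_p(x)} = 5^{0} = 1.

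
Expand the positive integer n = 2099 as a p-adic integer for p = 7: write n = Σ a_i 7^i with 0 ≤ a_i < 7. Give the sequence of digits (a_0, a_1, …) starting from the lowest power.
(a_0, a_1, …) = (6, 5, 0, 6)

Repeated division by 7 gives the digits low-to-high: 2099 = 6 + 5·7^1 + 6·7^3. Digit sequence: (6, 5, 0, 6).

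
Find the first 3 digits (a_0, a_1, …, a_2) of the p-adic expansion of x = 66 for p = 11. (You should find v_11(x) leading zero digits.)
(a_0, …, a_2) = (0, 6, 0)

v_11(66) = 1, so a_0 = ... = a_0 = 0. Factor out: x = 11^1 · u with u = 6 a unit in ℤ_11. Expand u iteratively via a_{v+i} = u_i mod 11, u_{i+1} = (u_i − a_{v+i})/11:
  u_0 = 6;  a_1 = 6;  u_1 = (u_0 − 6)/11 = 0
  u_1 = 0;  a_2 = 0;  u_2 = (u_1 − 0)/11 = 0
Digits: (0, 6, 0).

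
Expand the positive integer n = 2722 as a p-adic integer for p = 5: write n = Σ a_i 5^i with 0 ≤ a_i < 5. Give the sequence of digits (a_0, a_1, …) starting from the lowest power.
(a_0, a_1, …) = (2, 4, 3, 1, 4)

Repeated division by 5 gives the digits low-to-high: 2722 = 2 + 4·5^1 + 3·5^2 + 1·5^3 + 4·5^4. Digit sequence: (2, 4, 3, 1, 4).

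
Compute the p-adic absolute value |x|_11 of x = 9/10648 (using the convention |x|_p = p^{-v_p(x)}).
|9/10648|_11 = 1331

Step 1 — compute v_11(x) by factoring powers of 11 out of the numerator and denominator: v_11(9/10648) = -3. Step 2 — apply |x|_p = p^{-v_p(x)} = 11^{3} = 1331.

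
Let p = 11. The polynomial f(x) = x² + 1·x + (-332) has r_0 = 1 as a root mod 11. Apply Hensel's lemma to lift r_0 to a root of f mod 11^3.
r_2 = 958 (mod 1331)

Hensel: r_{i+1} = r_i − f(r_i)·(f′(r_i))^{-1} mod 11^{i+2}, f′(x) = 2x + 1. Iterate:
  r_0 = 1 (mod 11)
  r_1 = 111 (mod 121)
  r_2 = 958 (mod 1331)
Final: r = 958 satisfies f(r) ≡ 0 mod 11^3.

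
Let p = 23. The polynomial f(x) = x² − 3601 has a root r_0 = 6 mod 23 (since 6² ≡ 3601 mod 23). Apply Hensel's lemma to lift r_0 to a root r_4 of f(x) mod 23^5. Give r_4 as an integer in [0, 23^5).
r_4 = 1710516 (mod 6436343)

Hensel's recurrence: r_{i+1} = r_i − f(r_i)·(f′(r_i))^{-1} mod 23^{i+2}, with f′(x) = 2x. Iterate:
  r_0 = 6 (mod 23)
  r_1 = 259 (mod 529)
  r_2 = 7136 (mod 12167)
  r_3 = 31470 (mod 279841)
  r_4 = 1710516 (mod 6436343)
Final: r_4 = 1710516, and one checks f(r_4) ≡ 0 mod 23^5.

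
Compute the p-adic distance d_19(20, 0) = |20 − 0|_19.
d_19(20, 0) = 1

Step 1 — x − y = 20 − 0 = 20. Step 2 — v_19(20) = 0 (factor: 20 = (19^0 · 20); the sign does not affect v_p). Step 3 — |x − y|_19 = 19^{0} = 1.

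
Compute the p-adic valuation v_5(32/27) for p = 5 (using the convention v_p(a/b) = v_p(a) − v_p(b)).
v_5(32/27) = 0

Factor powers of 5 from the numerator and denominator of the reduced fraction: 32 = 5^0 · 32 and 27 = 5^0 · 27. Apply v_p(a/b) = v_p(a) − v_p(b): v_5(32/27) = 0 − 0 = 0.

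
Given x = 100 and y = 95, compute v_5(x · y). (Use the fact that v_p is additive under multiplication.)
v_5(9500) = 3

v_p(x) = 2 (factor: 100 = 5^2 · 4); v_p(y) = 1 (factor: 95 = 5^1 · 19). Additivity: v_p(xy) = v_p(x) + v_p(y) = 2 + 1 = 3. (Direct check: xy = 9500 = 5^3 · (76).)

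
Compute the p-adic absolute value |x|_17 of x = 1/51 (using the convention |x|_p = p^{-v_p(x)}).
|1/51|_17 = 17

Step 1 — compute v_17(x) by factoring powers of 17 out of the numerator and denominator: v_17(1/51) = -1. Step 2 — apply |x|_p = p^{-v_p(x)} = 17^{1} = 17.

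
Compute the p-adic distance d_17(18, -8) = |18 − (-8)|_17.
d_17(18, -8) = 1

Step 1 — x − y = 18 − (-8) = 26. Step 2 — v_17(26) = 0 (factor: 26 = (17^0 · 26); the sign does not affect v_p). Step 3 — |x − y|_17 = 17^{0} = 1.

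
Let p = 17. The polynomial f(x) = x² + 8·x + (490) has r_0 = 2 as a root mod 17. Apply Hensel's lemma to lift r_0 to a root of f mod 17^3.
r_2 = 1549 (mod 4913)

Hensel: r_{i+1} = r_i − f(r_i)·(f′(r_i))^{-1} mod 17^{i+2}, f′(x) = 2x + 8. Iterate:
  r_0 = 2 (mod 17)
  r_1 = 104 (mod 289)
  r_2 = 1549 (mod 4913)
Final: r = 1549 satisfies f(r) ≡ 0 mod 17^3.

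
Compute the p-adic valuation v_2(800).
v_2(800) = 5

v_2(n) is the largest exponent k such that 2^k divides n. Factor out: 800 = 2^5 · 25. (Sign doesn't affect v_p.) So v_2(800) = 5.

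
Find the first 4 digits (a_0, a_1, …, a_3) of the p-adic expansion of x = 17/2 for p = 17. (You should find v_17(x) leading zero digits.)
(a_0, …, a_3) = (0, 9, 8, 8)

v_17(17/2) = 1, so a_0 = ... = a_0 = 0. Factor out: x = 17^1 · u with u = 1/2 a unit in ℤ_17. Expand u iteratively via a_{v+i} = u_i mod 17, u_{i+1} = (u_i − a_{v+i})/17:
  u_0 = 1/2;  a_1 = 9;  u_1 = (u_0 − 9)/17 = -1/2
  u_1 = -1/2;  a_2 = 8;  u_2 = (u_1 − 8)/17 = -1/2
  u_2 = -1/2;  a_3 = 8;  u_3 = (u_2 − 8)/17 = -1/2
Digits: (0, 9, 8, 8).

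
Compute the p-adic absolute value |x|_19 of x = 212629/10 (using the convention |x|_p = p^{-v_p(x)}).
|212629/10|_19 = 1/6859

Step 1 — compute v_19(x) by factoring powers of 19 out of the numerator and denominator: v_19(212629/10) = 3. Step 2 — apply |x|_p = p^{-v_p(x)} = 19^{-3} = 1/6859.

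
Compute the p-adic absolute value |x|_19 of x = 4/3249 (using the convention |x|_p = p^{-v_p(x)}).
|4/3249|_19 = 361

Step 1 — compute v_19(x) by factoring powers of 19 out of the numerator and denominator: v_19(4/3249) = -2. Step 2 — apply |x|_p = p^{-v_p(x)} = 19^{2} = 361.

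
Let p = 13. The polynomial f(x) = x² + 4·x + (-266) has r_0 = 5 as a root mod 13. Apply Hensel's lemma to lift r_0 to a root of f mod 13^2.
r_1 = 57 (mod 169)

Hensel: r_{i+1} = r_i − f(r_i)·(f′(r_i))^{-1} mod 13^{i+2}, f′(x) = 2x + 4. Iterate:
  r_0 = 5 (mod 13)
  r_1 = 57 (mod 169)
Final: r = 57 satisfies f(r) ≡ 0 mod 13^2.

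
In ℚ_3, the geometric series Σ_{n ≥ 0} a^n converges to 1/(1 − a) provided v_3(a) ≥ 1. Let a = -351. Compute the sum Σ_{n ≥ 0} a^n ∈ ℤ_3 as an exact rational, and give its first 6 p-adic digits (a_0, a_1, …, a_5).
Σ a^n = 1/(1 − a) = 1/352;  first 6 digits = (1, 0, 0, 2, 1, 1)

v_3(a) = 3 ≥ 1, so the series converges in ℤ_3 to 1/(1 − a) = 1/(1 − (-351)) = 1/352. Expand this rational in ℤ_3: compute digits iteratively via d_i = x_i mod 3, x_{i+1} = (x_i − d_i)/3. The first 6 digits are (1, 0, 0, 2, 1, 1).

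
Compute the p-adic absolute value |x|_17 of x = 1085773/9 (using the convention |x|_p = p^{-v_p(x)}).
|1085773/9|_17 = 1/83521

Step 1 — compute v_17(x) by factoring powers of 17 out of the numerator and denominator: v_17(1085773/9) = 4. Step 2 — apply |x|_p = p^{-v_p(x)} = 17^{-4} = 1/83521.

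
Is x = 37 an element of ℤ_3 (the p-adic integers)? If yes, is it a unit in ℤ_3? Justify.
x ∈ ℤ_3^× (unit); v_3(x) = 0

ℤ_3 = {x ∈ ℚ_3 : v_3(x) ≥ 0} and ℤ_3^× = {x ∈ ℤ_3 : v_3(x) = 0}. Here v_3(37) = v_3(num) − v_3(den) = 0; compare against these criteria.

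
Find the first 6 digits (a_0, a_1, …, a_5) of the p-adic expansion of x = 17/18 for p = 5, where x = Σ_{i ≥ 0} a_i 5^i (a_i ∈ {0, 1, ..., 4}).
(a_0, …, a_5) = (4, 3, 4, 1, 1, 0)

v_5(17/18) = 0 (numerator and denominator both coprime to 5), so x ∈ ℤ_5^×. Compute digits iteratively via a_i = x_i mod 5, x_{i+1} = (x_i − a_i)/5, with x_0 = x:
  x_0 = 17/18;  a_0 = 4;  x_1 = (x_0 − 4)/5 = -11/18
  x_1 = -11/18;  a_1 = 3;  x_2 = (x_1 − 3)/5 = -13/18
  x_2 = -13/18;  a_2 = 4;  x_3 = (x_2 − 4)/5 = -17/18
  x_3 = -17/18;  a_3 = 1;  x_4 = (x_3 − 1)/5 = -7/18
  x_4 = -7/18;  a_4 = 1;  x_5 = (x_4 − 1)/5 = -5/18
  x_5 = -5/18;  a_5 = 0;  x_6 = (x_5 − 0)/5 = -1/18
Digits: (4, 3, 4, 1, 1, 0).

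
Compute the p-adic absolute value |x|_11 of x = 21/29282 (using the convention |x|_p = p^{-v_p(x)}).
|21/29282|_11 = 14641

Step 1 — compute v_11(x) by factoring powers of 11 out of the numerator and denominator: v_11(21/29282) = -4. Step 2 — apply |x|_p = p^{-v_p(x)} = 11^{4} = 14641.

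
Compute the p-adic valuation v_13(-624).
v_13(-624) = 1

v_13(n) is the largest exponent k such that 13^k divides n. Factor out: -624 = -13^1 · 48. (Sign doesn't affect v_p.) So v_13(-624) = 1.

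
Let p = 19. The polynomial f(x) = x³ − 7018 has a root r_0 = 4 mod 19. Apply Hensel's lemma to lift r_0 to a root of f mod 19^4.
r_3 = 69145 (mod 130321)

Hensel: r_{i+1} = r_i − f(r_i)/f′(r_i) mod 19^{i+2}, where f′(x) = 3x². Iterate:
  r_0 = 4 (mod 19)
  r_1 = 194 (mod 361)
  r_2 = 555 (mod 6859)
  r_3 = 69145 (mod 130321)
Final: r = 69145 with f(r) ≡ 0 mod 19^4.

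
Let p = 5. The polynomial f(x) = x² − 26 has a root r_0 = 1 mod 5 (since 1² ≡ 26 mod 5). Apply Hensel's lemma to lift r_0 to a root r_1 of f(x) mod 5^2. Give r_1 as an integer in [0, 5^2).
r_1 = 1 (mod 25)

Hensel's recurrence: r_{i+1} = r_i − f(r_i)·(f′(r_i))^{-1} mod 5^{i+2}, with f′(x) = 2x. Iterate:
  r_0 = 1 (mod 5)
  r_1 = 1 (mod 25)
Final: r_1 = 1, and one checks f(r_1) ≡ 0 mod 5^2.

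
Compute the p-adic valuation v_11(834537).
v_11(834537) = 4

v_11(n) is the largest exponent k such that 11^k divides n. Factor out: 834537 = 11^4 · 57. (Sign doesn't affect v_p.) So v_11(834537) = 4.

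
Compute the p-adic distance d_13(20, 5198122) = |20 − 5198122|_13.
d_13(20, 5198122) = 1/371293

Step 1 — x − y = 20 − 5198122 = -5198102. Step 2 — v_13(-5198102) = 5 (factor: -5198102 = −(13^5 · 14); the sign does not affect v_p). Step 3 — |x − y|_13 = 13^{-5} = 1/371293.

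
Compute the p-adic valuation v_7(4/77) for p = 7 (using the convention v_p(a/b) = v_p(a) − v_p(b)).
v_7(4/77) = -1

Factor powers of 7 from the numerator and denominator of the reduced fraction: 4 = 7^0 · 4 and 77 = 7^1 · 11. Apply v_p(a/b) = v_p(a) − v_p(b): v_7(4/77) = 0 − 1 = -1.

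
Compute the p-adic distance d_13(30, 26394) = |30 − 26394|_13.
d_13(30, 26394) = 1/2197

Step 1 — x − y = 30 − 26394 = -26364. Step 2 — v_13(-26364) = 3 (factor: -26364 = −(13^3 · 12); the sign does not affect v_p). Step 3 — |x − y|_13 = 13^{-3} = 1/2197.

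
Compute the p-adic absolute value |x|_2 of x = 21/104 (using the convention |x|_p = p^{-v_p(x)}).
|21/104|_2 = 8

Step 1 — compute v_2(x) by factoring powers of 2 out of the numerator and denominator: v_2(21/104) = -3. Step 2 — apply |x|_p = p^{-v_p(x)} = 2^{3} = 8.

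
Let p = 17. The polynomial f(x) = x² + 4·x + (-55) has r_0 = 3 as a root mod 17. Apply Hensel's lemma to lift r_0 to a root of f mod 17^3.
r_2 = 3012 (mod 4913)

Hensel: r_{i+1} = r_i − f(r_i)·(f′(r_i))^{-1} mod 17^{i+2}, f′(x) = 2x + 4. Iterate:
  r_0 = 3 (mod 17)
  r_1 = 122 (mod 289)
  r_2 = 3012 (mod 4913)
Final: r = 3012 satisfies f(r) ≡ 0 mod 17^3.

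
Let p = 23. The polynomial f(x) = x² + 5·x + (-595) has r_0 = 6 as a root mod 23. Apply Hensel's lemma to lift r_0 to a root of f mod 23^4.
r_3 = 131727 (mod 279841)

Hensel: r_{i+1} = r_i − f(r_i)·(f′(r_i))^{-1} mod 23^{i+2}, f′(x) = 2x + 5. Iterate:
  r_0 = 6 (mod 23)
  r_1 = 6 (mod 529)
  r_2 = 10057 (mod 12167)
  r_3 = 131727 (mod 279841)
Final: r = 131727 satisfies f(r) ≡ 0 mod 23^4.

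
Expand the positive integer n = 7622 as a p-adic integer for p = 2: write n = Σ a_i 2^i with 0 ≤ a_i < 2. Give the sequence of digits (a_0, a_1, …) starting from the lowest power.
(a_0, a_1, …) = (0, 1, 1, 0, 0, 0, 1, 1, 1, 0, 1, 1, 1)

Repeated division by 2 gives the digits low-to-high: 7622 = 1·2^1 + 1·2^2 + 1·2^6 + 1·2^7 + 1·2^8 + 1·2^10 + 1·2^11 + 1·2^12. Digit sequence: (0, 1, 1, 0, 0, 0, 1, 1, 1, 0, 1, 1, 1).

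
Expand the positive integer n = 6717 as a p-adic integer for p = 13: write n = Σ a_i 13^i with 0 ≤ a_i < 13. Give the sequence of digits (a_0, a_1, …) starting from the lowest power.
(a_0, a_1, …) = (9, 9, 0, 3)

Repeated division by 13 gives the digits low-to-high: 6717 = 9 + 9·13^1 + 3·13^3. Digit sequence: (9, 9, 0, 3).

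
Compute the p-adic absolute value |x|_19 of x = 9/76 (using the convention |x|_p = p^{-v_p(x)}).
|9/76|_19 = 19

Step 1 — compute v_19(x) by factoring powers of 19 out of the numerator and denominator: v_19(9/76) = -1. Step 2 — apply |x|_p = p^{-v_p(x)} = 19^{1} = 19.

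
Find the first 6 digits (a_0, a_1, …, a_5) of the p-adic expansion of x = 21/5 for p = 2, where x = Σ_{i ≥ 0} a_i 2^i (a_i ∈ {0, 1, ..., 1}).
(a_0, …, a_5) = (1, 0, 0, 0, 1, 0)

v_2(21/5) = 0 (numerator and denominator both coprime to 2), so x ∈ ℤ_2^×. Compute digits iteratively via a_i = x_i mod 2, x_{i+1} = (x_i − a_i)/2, with x_0 = x:
  x_0 = 21/5;  a_0 = 1;  x_1 = (x_0 − 1)/2 = 8/5
  x_1 = 8/5;  a_1 = 0;  x_2 = (x_1 − 0)/2 = 4/5
  x_2 = 4/5;  a_2 = 0;  x_3 = (x_2 − 0)/2 = 2/5
  x_3 = 2/5;  a_3 = 0;  x_4 = (x_3 − 0)/2 = 1/5
  x_4 = 1/5;  a_4 = 1;  x_5 = (x_4 − 1)/2 = -2/5
  x_5 = -2/5;  a_5 = 0;  x_6 = (x_5 − 0)/2 = -1/5
Digits: (1, 0, 0, 0, 1, 0).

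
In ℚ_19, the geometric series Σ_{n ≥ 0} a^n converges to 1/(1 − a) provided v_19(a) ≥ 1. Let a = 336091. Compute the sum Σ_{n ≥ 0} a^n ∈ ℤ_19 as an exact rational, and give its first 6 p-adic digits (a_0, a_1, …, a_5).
Σ a^n = 1/(1 − a) = -1/336090;  first 6 digits = (1, 0, 0, 11, 2, 0)

v_19(a) = 3 ≥ 1, so the series converges in ℤ_19 to 1/(1 − a) = 1/(1 − 336091) = -1/336090. Expand this rational in ℤ_19: compute digits iteratively via d_i = x_i mod 19, x_{i+1} = (x_i − d_i)/19. The first 6 digits are (1, 0, 0, 11, 2, 0).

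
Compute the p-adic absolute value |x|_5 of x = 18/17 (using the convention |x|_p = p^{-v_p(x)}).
|18/17|_5 = 1

Step 1 — compute v_5(x) by factoring powers of 5 out of the numerator and denominator: v_5(18/17) = 0. Step 2 — apply |x|_p = p^{-v_p(x)} = 5^{0} = 1.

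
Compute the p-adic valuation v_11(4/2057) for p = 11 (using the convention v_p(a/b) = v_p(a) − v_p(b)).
v_11(4/2057) = -2

Factor powers of 11 from the numerator and denominator of the reduced fraction: 4 = 11^0 · 4 and 2057 = 11^2 · 17. Apply v_p(a/b) = v_p(a) − v_p(b): v_11(4/2057) = 0 − 2 = -2.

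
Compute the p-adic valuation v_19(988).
v_19(988) = 1

v_19(n) is the largest exponent k such that 19^k divides n. Factor out: 988 = 19^1 · 52. (Sign doesn't affect v_p.) So v_19(988) = 1.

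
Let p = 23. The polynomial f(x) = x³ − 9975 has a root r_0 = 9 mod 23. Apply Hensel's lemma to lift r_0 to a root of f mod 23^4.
r_3 = 132075 (mod 279841)

Hensel: r_{i+1} = r_i − f(r_i)/f′(r_i) mod 23^{i+2}, where f′(x) = 3x². Iterate:
  r_0 = 9 (mod 23)
  r_1 = 354 (mod 529)
  r_2 = 10405 (mod 12167)
  r_3 = 132075 (mod 279841)
Final: r = 132075 with f(r) ≡ 0 mod 23^4.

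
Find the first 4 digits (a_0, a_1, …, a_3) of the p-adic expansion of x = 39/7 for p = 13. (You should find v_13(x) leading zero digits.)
(a_0, …, a_3) = (0, 6, 7, 5)

v_13(39/7) = 1, so a_0 = ... = a_0 = 0. Factor out: x = 13^1 · u with u = 3/7 a unit in ℤ_13. Expand u iteratively via a_{v+i} = u_i mod 13, u_{i+1} = (u_i − a_{v+i})/13:
  u_0 = 3/7;  a_1 = 6;  u_1 = (u_0 − 6)/13 = -3/7
  u_1 = -3/7;  a_2 = 7;  u_2 = (u_1 − 7)/13 = -4/7
  u_2 = -4/7;  a_3 = 5;  u_3 = (u_2 − 5)/13 = -3/7
Digits: (0, 6, 7, 5).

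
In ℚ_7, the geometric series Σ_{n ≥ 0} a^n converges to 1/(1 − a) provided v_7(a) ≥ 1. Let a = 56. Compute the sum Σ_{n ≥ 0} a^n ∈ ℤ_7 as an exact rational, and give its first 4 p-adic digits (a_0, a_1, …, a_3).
Σ a^n = 1/(1 − a) = -1/55;  first 4 digits = (1, 1, 2, 3)

v_7(a) = 1 ≥ 1, so the series converges in ℤ_7 to 1/(1 − a) = 1/(1 − 56) = -1/55. Expand this rational in ℤ_7: compute digits iteratively via d_i = x_i mod 7, x_{i+1} = (x_i − d_i)/7. The first 4 digits are (1, 1, 2, 3).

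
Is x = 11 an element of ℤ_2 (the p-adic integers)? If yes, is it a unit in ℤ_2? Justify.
x ∈ ℤ_2^× (unit); v_2(x) = 0

ℤ_2 = {x ∈ ℚ_2 : v_2(x) ≥ 0} and ℤ_2^× = {x ∈ ℤ_2 : v_2(x) = 0}. Here v_2(11) = v_2(num) − v_2(den) = 0; compare against these criteria.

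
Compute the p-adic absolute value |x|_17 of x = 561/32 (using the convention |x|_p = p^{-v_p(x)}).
|561/32|_17 = 1/17

Step 1 — compute v_17(x) by factoring powers of 17 out of the numerator and denominator: v_17(561/32) = 1. Step 2 — apply |x|_p = p^{-v_p(x)} = 17^{-1} = 1/17.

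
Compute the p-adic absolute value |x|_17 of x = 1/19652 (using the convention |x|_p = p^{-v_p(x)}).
|1/19652|_17 = 4913

Step 1 — compute v_17(x) by factoring powers of 17 out of the numerator and denominator: v_17(1/19652) = -3. Step 2 — apply |x|_p = p^{-v_p(x)} = 17^{3} = 4913.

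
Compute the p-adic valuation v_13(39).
v_13(39) = 1

v_13(n) is the largest exponent k such that 13^k divides n. Factor out: 39 = 13^1 · 3. (Sign doesn't affect v_p.) So v_13(39) = 1.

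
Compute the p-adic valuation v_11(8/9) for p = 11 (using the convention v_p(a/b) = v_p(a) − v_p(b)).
v_11(8/9) = 0

Factor powers of 11 from the numerator and denominator of the reduced fraction: 8 = 11^0 · 8 and 9 = 11^0 · 9. Apply v_p(a/b) = v_p(a) − v_p(b): v_11(8/9) = 0 − 0 = 0.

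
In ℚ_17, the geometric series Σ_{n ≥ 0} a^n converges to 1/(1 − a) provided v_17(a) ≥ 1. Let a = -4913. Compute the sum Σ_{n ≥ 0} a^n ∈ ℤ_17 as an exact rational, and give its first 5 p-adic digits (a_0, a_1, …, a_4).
Σ a^n = 1/(1 − a) = 1/4914;  first 5 digits = (1, 0, 0, 16, 16)

v_17(a) = 3 ≥ 1, so the series converges in ℤ_17 to 1/(1 − a) = 1/(1 − (-4913)) = 1/4914. Expand this rational in ℤ_17: compute digits iteratively via d_i = x_i mod 17, x_{i+1} = (x_i − d_i)/17. The first 5 digits are (1, 0, 0, 16, 16).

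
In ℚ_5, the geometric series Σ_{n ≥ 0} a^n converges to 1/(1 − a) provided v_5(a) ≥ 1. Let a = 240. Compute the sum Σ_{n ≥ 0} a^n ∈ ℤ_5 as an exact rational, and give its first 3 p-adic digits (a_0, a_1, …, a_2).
Σ a^n = 1/(1 − a) = -1/239;  first 3 digits = (1, 3, 3)

v_5(a) = 1 ≥ 1, so the series converges in ℤ_5 to 1/(1 − a) = 1/(1 − 240) = -1/239. Expand this rational in ℤ_5: compute digits iteratively via d_i = x_i mod 5, x_{i+1} = (x_i − d_i)/5. The first 3 digits are (1, 3, 3).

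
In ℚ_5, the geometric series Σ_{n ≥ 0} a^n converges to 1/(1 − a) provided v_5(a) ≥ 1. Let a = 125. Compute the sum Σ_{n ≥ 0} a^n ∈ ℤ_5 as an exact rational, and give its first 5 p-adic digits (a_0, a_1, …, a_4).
Σ a^n = 1/(1 − a) = -1/124;  first 5 digits = (1, 0, 0, 1, 0)

v_5(a) = 3 ≥ 1, so the series converges in ℤ_5 to 1/(1 − a) = 1/(1 − 125) = -1/124. Expand this rational in ℤ_5: compute digits iteratively via d_i = x_i mod 5, x_{i+1} = (x_i − d_i)/5. The first 5 digits are (1, 0, 0, 1, 0).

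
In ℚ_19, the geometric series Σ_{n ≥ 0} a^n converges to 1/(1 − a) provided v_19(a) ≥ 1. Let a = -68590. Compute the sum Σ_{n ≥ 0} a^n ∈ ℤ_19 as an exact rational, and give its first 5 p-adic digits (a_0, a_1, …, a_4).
Σ a^n = 1/(1 − a) = 1/68591;  first 5 digits = (1, 0, 0, 9, 18)

v_19(a) = 3 ≥ 1, so the series converges in ℤ_19 to 1/(1 − a) = 1/(1 − (-68590)) = 1/68591. Expand this rational in ℤ_19: compute digits iteratively via d_i = x_i mod 19, x_{i+1} = (x_i − d_i)/19. The first 5 digits are (1, 0, 0, 9, 18).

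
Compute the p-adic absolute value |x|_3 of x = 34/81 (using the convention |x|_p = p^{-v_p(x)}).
|34/81|_3 = 81

Step 1 — compute v_3(x) by factoring powers of 3 out of the numerator and denominator: v_3(34/81) = -4. Step 2 — apply |x|_p = p^{-v_p(x)} = 3^{4} = 81.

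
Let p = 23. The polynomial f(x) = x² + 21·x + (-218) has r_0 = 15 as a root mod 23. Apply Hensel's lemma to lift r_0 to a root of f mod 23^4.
r_3 = 257362 (mod 279841)

Hensel: r_{i+1} = r_i − f(r_i)·(f′(r_i))^{-1} mod 23^{i+2}, f′(x) = 2x + 21. Iterate:
  r_0 = 15 (mod 23)
  r_1 = 268 (mod 529)
  r_2 = 1855 (mod 12167)
  r_3 = 257362 (mod 279841)
Final: r = 257362 satisfies f(r) ≡ 0 mod 23^4.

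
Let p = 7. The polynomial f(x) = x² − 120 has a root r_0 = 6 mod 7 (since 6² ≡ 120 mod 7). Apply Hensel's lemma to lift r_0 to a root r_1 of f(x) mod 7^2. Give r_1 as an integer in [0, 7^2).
r_1 = 13 (mod 49)

Hensel's recurrence: r_{i+1} = r_i − f(r_i)·(f′(r_i))^{-1} mod 7^{i+2}, with f′(x) = 2x. Iterate:
  r_0 = 6 (mod 7)
  r_1 = 13 (mod 49)
Final: r_1 = 13, and one checks f(r_1) ≡ 0 mod 7^2.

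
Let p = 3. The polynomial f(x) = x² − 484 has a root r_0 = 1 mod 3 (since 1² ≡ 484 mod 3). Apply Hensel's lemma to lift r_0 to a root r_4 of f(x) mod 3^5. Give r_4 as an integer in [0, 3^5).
r_4 = 22 (mod 243)

Hensel's recurrence: r_{i+1} = r_i − f(r_i)·(f′(r_i))^{-1} mod 3^{i+2}, with f′(x) = 2x. Iterate:
  r_0 = 1 (mod 3)
  r_1 = 4 (mod 9)
  r_2 = 22 (mod 27)
  r_3 = 22 (mod 81)
  r_4 = 22 (mod 243)
Final: r_4 = 22, and one checks f(r_4) ≡ 0 mod 3^5.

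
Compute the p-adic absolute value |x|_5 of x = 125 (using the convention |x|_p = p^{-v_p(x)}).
|125|_5 = 1/125

Step 1 — compute v_5(x) by factoring powers of 5 out of the numerator and denominator: v_5(125) = 3. Step 2 — apply |x|_p = p^{-v_p(x)} = 5^{-3} = 1/125.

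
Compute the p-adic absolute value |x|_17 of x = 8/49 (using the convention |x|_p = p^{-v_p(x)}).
|8/49|_17 = 1

Step 1 — compute v_17(x) by factoring powers of 17 out of the numerator and denominator: v_17(8/49) = 0. Step 2 — apply |x|_p = p^{-v_p(x)} = 17^{0} = 1.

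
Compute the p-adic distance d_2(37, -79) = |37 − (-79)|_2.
d_2(37, -79) = 1/4

Step 1 — x − y = 37 − (-79) = 116. Step 2 — v_2(116) = 2 (factor: 116 = (2^2 · 29); the sign does not affect v_p). Step 3 — |x − y|_2 = 2^{-2} = 1/4.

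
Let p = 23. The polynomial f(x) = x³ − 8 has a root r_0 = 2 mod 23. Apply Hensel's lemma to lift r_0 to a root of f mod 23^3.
r_2 = 2 (mod 12167)

Hensel: r_{i+1} = r_i − f(r_i)/f′(r_i) mod 23^{i+2}, where f′(x) = 3x². Iterate:
  r_0 = 2 (mod 23)
  r_1 = 2 (mod 529)
  r_2 = 2 (mod 12167)
Final: r = 2 with f(r) ≡ 0 mod 23^3.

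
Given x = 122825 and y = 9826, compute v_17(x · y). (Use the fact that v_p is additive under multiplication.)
v_17(1206878450) = 6

v_p(x) = 3 (factor: 122825 = 17^3 · 25); v_p(y) = 3 (factor: 9826 = 17^3 · 2). Additivity: v_p(xy) = v_p(x) + v_p(y) = 3 + 3 = 6. (Direct check: xy = 1206878450 = 17^6 · (50).)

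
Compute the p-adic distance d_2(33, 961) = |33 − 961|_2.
d_2(33, 961) = 1/32

Step 1 — x − y = 33 − 961 = -928. Step 2 — v_2(-928) = 5 (factor: -928 = −(2^5 · 29); the sign does not affect v_p). Step 3 — |x − y|_2 = 2^{-5} = 1/32.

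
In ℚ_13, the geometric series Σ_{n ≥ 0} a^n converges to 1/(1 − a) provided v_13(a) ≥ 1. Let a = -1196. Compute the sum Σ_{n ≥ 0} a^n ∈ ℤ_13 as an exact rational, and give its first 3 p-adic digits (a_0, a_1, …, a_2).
Σ a^n = 1/(1 − a) = 1/1197;  first 3 digits = (1, 12, 6)

v_13(a) = 1 ≥ 1, so the series converges in ℤ_13 to 1/(1 − a) = 1/(1 − (-1196)) = 1/1197. Expand this rational in ℤ_13: compute digits iteratively via d_i = x_i mod 13, x_{i+1} = (x_i − d_i)/13. The first 3 digits are (1, 12, 6).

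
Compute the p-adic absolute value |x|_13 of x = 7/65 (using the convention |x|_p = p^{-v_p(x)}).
|7/65|_13 = 13

Step 1 — compute v_13(x) by factoring powers of 13 out of the numerator and denominator: v_13(7/65) = -1. Step 2 — apply |x|_p = p^{-v_p(x)} = 13^{1} = 13.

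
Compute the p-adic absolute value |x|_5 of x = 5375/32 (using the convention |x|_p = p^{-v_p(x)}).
|5375/32|_5 = 1/125

Step 1 — compute v_5(x) by factoring powers of 5 out of the numerator and denominator: v_5(5375/32) = 3. Step 2 — apply |x|_p = p^{-v_p(x)} = 5^{-3} = 1/125.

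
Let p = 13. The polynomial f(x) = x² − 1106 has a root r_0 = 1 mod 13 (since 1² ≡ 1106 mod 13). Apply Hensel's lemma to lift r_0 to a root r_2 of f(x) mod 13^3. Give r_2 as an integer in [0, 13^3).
r_2 = 1990 (mod 2197)

Hensel's recurrence: r_{i+1} = r_i − f(r_i)·(f′(r_i))^{-1} mod 13^{i+2}, with f′(x) = 2x. Iterate:
  r_0 = 1 (mod 13)
  r_1 = 131 (mod 169)
  r_2 = 1990 (mod 2197)
Final: r_2 = 1990, and one checks f(r_2) ≡ 0 mod 13^3.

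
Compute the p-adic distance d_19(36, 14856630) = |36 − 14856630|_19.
d_19(36, 14856630) = 1/2476099

Step 1 — x − y = 36 − 14856630 = -14856594. Step 2 — v_19(-14856594) = 5 (factor: -14856594 = −(19^5 · 6); the sign does not affect v_p). Step 3 — |x − y|_19 = 19^{-5} = 1/2476099.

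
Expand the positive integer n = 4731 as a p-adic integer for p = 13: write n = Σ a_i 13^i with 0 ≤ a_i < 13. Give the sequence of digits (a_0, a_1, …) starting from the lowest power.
(a_0, a_1, …) = (12, 12, 1, 2)

Repeated division by 13 gives the digits low-to-high: 4731 = 12 + 12·13^1 + 1·13^2 + 2·13^3. Digit sequence: (12, 12, 1, 2).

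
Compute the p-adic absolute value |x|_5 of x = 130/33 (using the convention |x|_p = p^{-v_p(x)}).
|130/33|_5 = 1/5

Step 1 — compute v_5(x) by factoring powers of 5 out of the numerator and denominator: v_5(130/33) = 1. Step 2 — apply |x|_p = p^{-v_p(x)} = 5^{-1} = 1/5.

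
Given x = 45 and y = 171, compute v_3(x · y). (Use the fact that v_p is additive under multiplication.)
v_3(7695) = 4

v_p(x) = 2 (factor: 45 = 3^2 · 5); v_p(y) = 2 (factor: 171 = 3^2 · 19). Additivity: v_p(xy) = v_p(x) + v_p(y) = 2 + 2 = 4. (Direct check: xy = 7695 = 3^4 · (95).)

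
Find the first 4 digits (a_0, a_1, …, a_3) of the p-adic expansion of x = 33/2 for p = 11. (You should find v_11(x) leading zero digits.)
(a_0, …, a_3) = (0, 7, 5, 5)

v_11(33/2) = 1, so a_0 = ... = a_0 = 0. Factor out: x = 11^1 · u with u = 3/2 a unit in ℤ_11. Expand u iteratively via a_{v+i} = u_i mod 11, u_{i+1} = (u_i − a_{v+i})/11:
  u_0 = 3/2;  a_1 = 7;  u_1 = (u_0 − 7)/11 = -1/2
  u_1 = -1/2;  a_2 = 5;  u_2 = (u_1 − 5)/11 = -1/2
  u_2 = -1/2;  a_3 = 5;  u_3 = (u_2 − 5)/11 = -1/2
Digits: (0, 7, 5, 5).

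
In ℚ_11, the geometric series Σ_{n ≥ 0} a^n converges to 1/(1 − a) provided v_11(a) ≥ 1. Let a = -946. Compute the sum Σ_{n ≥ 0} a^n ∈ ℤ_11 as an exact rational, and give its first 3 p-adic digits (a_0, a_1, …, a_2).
Σ a^n = 1/(1 − a) = 1/947;  first 3 digits = (1, 2, 7)

v_11(a) = 1 ≥ 1, so the series converges in ℤ_11 to 1/(1 − a) = 1/(1 − (-946)) = 1/947. Expand this rational in ℤ_11: compute digits iteratively via d_i = x_i mod 11, x_{i+1} = (x_i − d_i)/11. The first 3 digits are (1, 2, 7).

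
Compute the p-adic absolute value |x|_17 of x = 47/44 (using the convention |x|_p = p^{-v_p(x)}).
|47/44|_17 = 1

Step 1 — compute v_17(x) by factoring powers of 17 out of the numerator and denominator: v_17(47/44) = 0. Step 2 — apply |x|_p = p^{-v_p(x)} = 17^{0} = 1.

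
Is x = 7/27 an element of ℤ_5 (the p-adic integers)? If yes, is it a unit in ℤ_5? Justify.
x ∈ ℤ_5^× (unit); v_5(x) = 0

ℤ_5 = {x ∈ ℚ_5 : v_5(x) ≥ 0} and ℤ_5^× = {x ∈ ℤ_5 : v_5(x) = 0}. Here v_5(7/27) = v_5(num) − v_5(den) = 0; compare against these criteria.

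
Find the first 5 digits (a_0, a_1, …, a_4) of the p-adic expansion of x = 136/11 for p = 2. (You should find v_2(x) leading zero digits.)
(a_0, …, a_4) = (0, 0, 0, 1, 1)

v_2(136/11) = 3, so a_0 = ... = a_2 = 0. Factor out: x = 2^3 · u with u = 17/11 a unit in ℤ_2. Expand u iteratively via a_{v+i} = u_i mod 2, u_{i+1} = (u_i − a_{v+i})/2:
  u_0 = 17/11;  a_3 = 1;  u_1 = (u_0 − 1)/2 = 3/11
  u_1 = 3/11;  a_4 = 1;  u_2 = (u_1 − 1)/2 = -4/11
Digits: (0, 0, 0, 1, 1).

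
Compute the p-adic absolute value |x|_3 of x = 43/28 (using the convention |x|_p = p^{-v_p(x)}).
|43/28|_3 = 1

Step 1 — compute v_3(x) by factoring powers of 3 out of the numerator and denominator: v_3(43/28) = 0. Step 2 — apply |x|_p = p^{-v_p(x)} = 3^{0} = 1.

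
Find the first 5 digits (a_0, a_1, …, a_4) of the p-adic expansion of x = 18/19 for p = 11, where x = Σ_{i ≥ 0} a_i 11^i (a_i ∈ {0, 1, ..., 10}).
(a_0, …, a_4) = (5, 6, 0, 4, 6)

v_11(18/19) = 0 (numerator and denominator both coprime to 11), so x ∈ ℤ_11^×. Compute digits iteratively via a_i = x_i mod 11, x_{i+1} = (x_i − a_i)/11, with x_0 = x:
  x_0 = 18/19;  a_0 = 5;  x_1 = (x_0 − 5)/11 = -7/19
  x_1 = -7/19;  a_1 = 6;  x_2 = (x_1 − 6)/11 = -11/19
  x_2 = -11/19;  a_2 = 0;  x_3 = (x_2 − 0)/11 = -1/19
  x_3 = -1/19;  a_3 = 4;  x_4 = (x_3 − 4)/11 = -7/19
  x_4 = -7/19;  a_4 = 6;  x_5 = (x_4 − 6)/11 = -11/19
Digits: (5, 6, 0, 4, 6).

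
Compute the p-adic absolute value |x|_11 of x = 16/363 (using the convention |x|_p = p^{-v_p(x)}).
|16/363|_11 = 121

Step 1 — compute v_11(x) by factoring powers of 11 out of the numerator and denominator: v_11(16/363) = -2. Step 2 — apply |x|_p = p^{-v_p(x)} = 11^{2} = 121.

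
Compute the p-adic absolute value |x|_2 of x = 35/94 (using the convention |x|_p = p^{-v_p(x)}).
|35/94|_2 = 2

Step 1 — compute v_2(x) by factoring powers of 2 out of the numerator and denominator: v_2(35/94) = -1. Step 2 — apply |x|_p = p^{-v_p(x)} = 2^{1} = 2.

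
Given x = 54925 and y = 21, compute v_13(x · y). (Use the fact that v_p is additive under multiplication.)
v_13(1153425) = 3

v_p(x) = 3 (factor: 54925 = 13^3 · 25); v_p(y) = 0 (factor: 21 = 13^0 · 21). Additivity: v_p(xy) = v_p(x) + v_p(y) = 3 + 0 = 3. (Direct check: xy = 1153425 = 13^3 · (525).)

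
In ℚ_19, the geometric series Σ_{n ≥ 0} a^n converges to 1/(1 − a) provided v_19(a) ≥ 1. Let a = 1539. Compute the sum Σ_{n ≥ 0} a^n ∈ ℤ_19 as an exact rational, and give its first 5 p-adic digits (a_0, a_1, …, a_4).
Σ a^n = 1/(1 − a) = -1/1538;  first 5 digits = (1, 5, 10, 14, 18)

v_19(a) = 1 ≥ 1, so the series converges in ℤ_19 to 1/(1 − a) = 1/(1 − 1539) = -1/1538. Expand this rational in ℤ_19: compute digits iteratively via d_i = x_i mod 19, x_{i+1} = (x_i − d_i)/19. The first 5 digits are (1, 5, 10, 14, 18).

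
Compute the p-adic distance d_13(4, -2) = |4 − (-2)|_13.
d_13(4, -2) = 1

Step 1 — x − y = 4 − (-2) = 6. Step 2 — v_13(6) = 0 (factor: 6 = (13^0 · 6); the sign does not affect v_p). Step 3 — |x − y|_13 = 13^{0} = 1.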